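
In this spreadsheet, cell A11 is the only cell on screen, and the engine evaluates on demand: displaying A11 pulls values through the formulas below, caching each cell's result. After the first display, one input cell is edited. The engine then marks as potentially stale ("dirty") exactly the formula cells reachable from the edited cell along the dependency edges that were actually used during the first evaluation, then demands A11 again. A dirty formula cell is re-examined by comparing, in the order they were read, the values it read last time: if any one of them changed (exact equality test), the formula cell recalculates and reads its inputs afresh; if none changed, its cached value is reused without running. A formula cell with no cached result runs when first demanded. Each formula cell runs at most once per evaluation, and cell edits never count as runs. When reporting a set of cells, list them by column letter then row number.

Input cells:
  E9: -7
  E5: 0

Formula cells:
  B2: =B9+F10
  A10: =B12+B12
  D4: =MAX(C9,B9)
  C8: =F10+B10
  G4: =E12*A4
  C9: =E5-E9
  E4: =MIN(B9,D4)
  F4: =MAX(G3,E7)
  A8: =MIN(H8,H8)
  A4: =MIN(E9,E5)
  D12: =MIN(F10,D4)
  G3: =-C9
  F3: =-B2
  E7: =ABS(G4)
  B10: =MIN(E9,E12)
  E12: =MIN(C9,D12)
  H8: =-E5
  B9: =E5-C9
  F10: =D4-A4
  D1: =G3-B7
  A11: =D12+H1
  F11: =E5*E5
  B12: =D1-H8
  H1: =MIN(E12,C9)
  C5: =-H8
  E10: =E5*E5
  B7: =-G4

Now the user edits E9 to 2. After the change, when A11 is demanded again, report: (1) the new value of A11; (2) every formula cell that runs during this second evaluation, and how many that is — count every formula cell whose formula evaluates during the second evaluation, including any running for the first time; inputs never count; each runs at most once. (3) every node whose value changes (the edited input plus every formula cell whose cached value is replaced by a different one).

A11 now evaluates to 0.
Run set: A4, A11, B9, C9, D4, D12, E12, F10, H1 (9 run).
Changed values: A4, A11, B9, C9, D4, D12, E9, E12, F10, H1.

Initial pass — values computed on the first demand:
  A4 = MIN(-7, 0) = -7
  C9 = 0 - -7 = 7
  B9 = 0 - 7 = -7
  D4 = MAX(7, -7) = 7
  F10 = 7 - -7 = 14
  D12 = MIN(14, 7) = 7
  E12 = MIN(7, 7) = 7
  H1 = MIN(7, 7) = 7
  A11 = 7 + 7 = 14

Second demand — change propagation:
  A4: re-runs because E9 -7->2; new result 0.
  C9: re-runs because E9 -7->2; new result -2.
  B9: re-runs because C9 7->-2; new result 2.
  D4: re-runs because C9 7->-2; B9 -7->2; new result 2.
  F10: re-runs because D4 7->2; A4 -7->0; new result 2.
  D12: re-runs because F10 14->2; D4 7->2; new result 2.
  E12: re-runs because C9 7->-2; D12 7->2; new result -2.
  H1: re-runs because E12 7->-2; C9 7->-2; new result -2.
  A11: re-runs because D12 7->2; H1 7->-2; new result 0.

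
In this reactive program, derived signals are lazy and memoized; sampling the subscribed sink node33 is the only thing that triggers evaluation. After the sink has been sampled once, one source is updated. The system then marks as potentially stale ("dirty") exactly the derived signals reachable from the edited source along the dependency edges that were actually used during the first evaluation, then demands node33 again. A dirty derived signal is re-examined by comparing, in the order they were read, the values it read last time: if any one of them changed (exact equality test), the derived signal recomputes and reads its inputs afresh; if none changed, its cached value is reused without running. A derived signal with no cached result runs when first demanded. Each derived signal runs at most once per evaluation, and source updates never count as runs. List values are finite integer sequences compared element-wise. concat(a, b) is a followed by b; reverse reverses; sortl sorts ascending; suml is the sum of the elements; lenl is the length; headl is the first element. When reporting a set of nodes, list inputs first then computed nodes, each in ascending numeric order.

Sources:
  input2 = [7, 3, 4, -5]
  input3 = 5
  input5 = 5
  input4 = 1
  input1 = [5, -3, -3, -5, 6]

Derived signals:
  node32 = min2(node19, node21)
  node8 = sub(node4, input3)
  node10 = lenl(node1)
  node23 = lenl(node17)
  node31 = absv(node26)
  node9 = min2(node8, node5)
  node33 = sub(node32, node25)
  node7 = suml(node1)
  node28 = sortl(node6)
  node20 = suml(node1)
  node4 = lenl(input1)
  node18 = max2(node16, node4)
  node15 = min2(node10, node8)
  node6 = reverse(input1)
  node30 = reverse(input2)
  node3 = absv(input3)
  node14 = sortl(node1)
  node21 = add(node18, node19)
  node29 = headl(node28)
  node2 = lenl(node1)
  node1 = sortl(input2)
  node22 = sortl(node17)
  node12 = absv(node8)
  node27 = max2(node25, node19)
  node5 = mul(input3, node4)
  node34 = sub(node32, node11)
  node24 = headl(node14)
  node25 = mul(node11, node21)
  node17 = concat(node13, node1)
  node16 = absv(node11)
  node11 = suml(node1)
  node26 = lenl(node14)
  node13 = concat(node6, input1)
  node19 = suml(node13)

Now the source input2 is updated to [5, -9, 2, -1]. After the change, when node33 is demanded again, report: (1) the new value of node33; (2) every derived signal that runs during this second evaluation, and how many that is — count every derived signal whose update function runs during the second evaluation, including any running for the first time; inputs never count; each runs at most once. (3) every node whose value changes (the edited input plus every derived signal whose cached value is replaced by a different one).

Demanding node33 again yields 15.
8 derived signals run: node1, node11, node16, node18, node21, node25, node32, node33.
The nodes whose values change: input2, node1, node11, node16, node18, node21, node25, node33.

First demand of the output computes:
  node1 = sortl([7, 3, 4, -5]) = [-5, 3, 4, 7]
  node4 = lenl([5, -3, -3, -5, 6]) = 5
  node6 = reverse([5, -3, -3, -5, 6]) = [6, -5, -3, -3, 5]
  node11 = suml([-5, 3, 4, 7]) = 9
  node13 = concat([6, -5, -3, -3, 5], [5, -3, -3, -5, 6]) = [6, -5, -3, -3, 5, 5, -3, -3, -5, 6]
  node16 = absv(9) = 9
  node18 = max2(9, 5) = 9
  node19 = suml([6, -5, -3, -3, 5, 5, -3, -3, -5, 6]) = 0
  node21 = add(9, 0) = 9
  node25 = mul(9, 9) = 81
  node32 = min2(0, 9) = 0
  node33 = sub(0, 81) = -81

After the edit, cleaning proceeds:
  node1: a read changed (input2 [7, 3, 4, -5]->[5, -9, 2, -1]) — executes, giving [-9, -1, 2, 5].
  node11: a read changed (node1 [-5, 3, 4, 7]->[-9, -1, 2, 5]) — executes, giving -3.
  node16: a read changed (node11 9->-3) — executes, giving 3.
  node18: a read changed (node16 9->3) — executes, giving 5.
  node21: a read changed (node18 9->5) — executes, giving 5.
  node25: a read changed (node11 9->-3; node21 9->5) — executes, giving -15.
  node32: a read changed (node21 9->5) — executes, giving 0 — identical to its old value.
  node33: a read changed (node25 81->-15) — executes, giving 15.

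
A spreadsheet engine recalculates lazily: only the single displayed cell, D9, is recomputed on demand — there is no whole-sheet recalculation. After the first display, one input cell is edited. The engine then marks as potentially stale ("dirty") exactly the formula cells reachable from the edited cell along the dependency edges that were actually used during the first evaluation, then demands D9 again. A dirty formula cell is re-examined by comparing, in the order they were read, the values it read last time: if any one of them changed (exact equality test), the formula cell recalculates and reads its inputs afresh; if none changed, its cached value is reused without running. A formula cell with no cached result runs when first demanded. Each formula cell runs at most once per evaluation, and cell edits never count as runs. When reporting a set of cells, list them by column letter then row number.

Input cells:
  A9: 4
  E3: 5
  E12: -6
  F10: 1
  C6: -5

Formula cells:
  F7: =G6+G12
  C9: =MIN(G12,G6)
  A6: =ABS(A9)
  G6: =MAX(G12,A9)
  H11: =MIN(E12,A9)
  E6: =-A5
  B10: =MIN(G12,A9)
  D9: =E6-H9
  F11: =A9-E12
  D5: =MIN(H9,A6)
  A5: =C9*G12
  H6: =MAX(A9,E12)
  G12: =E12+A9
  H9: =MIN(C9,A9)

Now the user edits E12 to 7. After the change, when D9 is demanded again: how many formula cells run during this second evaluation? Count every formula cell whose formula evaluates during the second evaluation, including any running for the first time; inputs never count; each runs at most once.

Formula cells that run: A5, C9, D9, E6, G6, G12, H9 — 7 in total.

First evaluation (everything demanded from the output):
  G12 = -6 + 4 = -2
  G6 = MAX(-2, 4) = 4
  C9 = MIN(-2, 4) = -2
  A5 = -2 * -2 = 4
  E6 = -(4) = -4
  H9 = MIN(-2, 4) = -2
  D9 = -4 - -2 = -2

Propagation after the edit:
  G12: runs — E12 -6->7; result 11.
  G6: runs — G12 -2->11; result 11.
  C9: runs — G12 -2->11; G6 4->11; result 11.
  A5: runs — C9 -2->11; G12 -2->11; result 121.
  E6: runs — A5 4->121; result -121.
  H9: runs — C9 -2->11; result 4.
  D9: runs — E6 -4->-121; H9 -2->4; result -125.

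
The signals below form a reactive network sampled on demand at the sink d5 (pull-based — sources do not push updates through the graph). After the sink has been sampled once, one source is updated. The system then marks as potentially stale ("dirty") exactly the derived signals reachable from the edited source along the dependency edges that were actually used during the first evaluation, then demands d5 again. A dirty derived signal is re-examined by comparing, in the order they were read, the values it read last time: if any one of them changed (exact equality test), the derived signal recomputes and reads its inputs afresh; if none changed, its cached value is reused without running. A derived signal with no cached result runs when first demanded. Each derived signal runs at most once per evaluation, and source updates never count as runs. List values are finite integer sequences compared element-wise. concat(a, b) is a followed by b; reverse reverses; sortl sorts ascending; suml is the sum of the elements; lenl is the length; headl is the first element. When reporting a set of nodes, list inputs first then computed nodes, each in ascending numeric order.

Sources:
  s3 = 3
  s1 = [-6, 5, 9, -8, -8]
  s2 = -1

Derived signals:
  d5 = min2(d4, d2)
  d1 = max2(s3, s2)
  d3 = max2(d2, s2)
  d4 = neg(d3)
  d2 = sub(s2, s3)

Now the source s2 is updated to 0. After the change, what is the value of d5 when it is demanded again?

d5 now evaluates to -3.

Initial pass — values computed on the first demand:
  d2 = sub(-1, 3) = -4
  d3 = max2(-4, -1) = -1
  d4 = neg(-1) = 1
  d5 = min2(1, -4) = -4

Second demand — change propagation:
  d2: re-runs because s2 -1->0; new result -3.
  d3: re-runs because d2 -4->-3; s2 -1->0; new result 0.
  d4: re-runs because d3 -1->0; new result 0.
  d5: re-runs because d4 1->0; d2 -4->-3; new result -3.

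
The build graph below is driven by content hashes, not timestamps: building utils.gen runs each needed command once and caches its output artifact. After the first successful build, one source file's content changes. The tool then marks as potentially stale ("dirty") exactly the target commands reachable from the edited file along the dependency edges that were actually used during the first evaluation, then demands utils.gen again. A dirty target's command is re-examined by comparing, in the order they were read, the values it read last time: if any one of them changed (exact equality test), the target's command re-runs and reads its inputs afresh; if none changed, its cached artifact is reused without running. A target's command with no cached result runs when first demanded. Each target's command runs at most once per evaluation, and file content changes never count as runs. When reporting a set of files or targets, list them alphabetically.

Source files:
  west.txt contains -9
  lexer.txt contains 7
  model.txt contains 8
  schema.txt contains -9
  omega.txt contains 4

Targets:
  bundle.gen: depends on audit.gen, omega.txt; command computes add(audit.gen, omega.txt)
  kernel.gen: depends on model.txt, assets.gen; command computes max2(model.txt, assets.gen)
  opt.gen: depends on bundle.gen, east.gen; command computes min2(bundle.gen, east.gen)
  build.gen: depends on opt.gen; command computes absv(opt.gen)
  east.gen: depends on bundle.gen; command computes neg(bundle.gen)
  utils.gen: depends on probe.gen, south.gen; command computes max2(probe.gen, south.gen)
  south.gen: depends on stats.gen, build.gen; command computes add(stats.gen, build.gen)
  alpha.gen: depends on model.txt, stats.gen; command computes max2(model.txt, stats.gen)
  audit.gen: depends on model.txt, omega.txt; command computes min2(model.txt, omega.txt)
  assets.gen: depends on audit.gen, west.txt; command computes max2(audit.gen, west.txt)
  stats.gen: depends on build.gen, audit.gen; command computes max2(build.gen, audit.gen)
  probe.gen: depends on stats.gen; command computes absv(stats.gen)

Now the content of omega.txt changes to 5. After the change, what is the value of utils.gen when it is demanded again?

Initial pass — values computed on the first demand:
  audit.gen = min2(8, 4) = 4
  bundle.gen = add(4, 4) = 8
  east.gen = neg(8) = -8
  opt.gen = min2(8, -8) = -8
  build.gen = absv(-8) = 8
  stats.gen = max2(8, 4) = 8
  probe.gen = absv(8) = 8
  south.gen = add(8, 8) = 16
  utils.gen = max2(8, 16) = 16

Second demand — change propagation:
  audit.gen: re-runs because omega.txt 4->5; new result 5.
  bundle.gen: re-runs because audit.gen 4->5; omega.txt 4->5; new result 10.
  east.gen: re-runs because bundle.gen 8->10; new result -10.
  opt.gen: re-runs because bundle.gen 8->10; east.gen -8->-10; new result -10.
  build.gen: re-runs because opt.gen -8->-10; new result 10.
  stats.gen: re-runs because build.gen 8->10; audit.gen 4->5; new result 10.
  probe.gen: re-runs because stats.gen 8->10; new result 10.
  south.gen: re-runs because stats.gen 8->10; build.gen 8->10; new result 20.
  utils.gen: re-runs because probe.gen 8->10; south.gen 16->20; new result 20.

utils.gen now evaluates to 20.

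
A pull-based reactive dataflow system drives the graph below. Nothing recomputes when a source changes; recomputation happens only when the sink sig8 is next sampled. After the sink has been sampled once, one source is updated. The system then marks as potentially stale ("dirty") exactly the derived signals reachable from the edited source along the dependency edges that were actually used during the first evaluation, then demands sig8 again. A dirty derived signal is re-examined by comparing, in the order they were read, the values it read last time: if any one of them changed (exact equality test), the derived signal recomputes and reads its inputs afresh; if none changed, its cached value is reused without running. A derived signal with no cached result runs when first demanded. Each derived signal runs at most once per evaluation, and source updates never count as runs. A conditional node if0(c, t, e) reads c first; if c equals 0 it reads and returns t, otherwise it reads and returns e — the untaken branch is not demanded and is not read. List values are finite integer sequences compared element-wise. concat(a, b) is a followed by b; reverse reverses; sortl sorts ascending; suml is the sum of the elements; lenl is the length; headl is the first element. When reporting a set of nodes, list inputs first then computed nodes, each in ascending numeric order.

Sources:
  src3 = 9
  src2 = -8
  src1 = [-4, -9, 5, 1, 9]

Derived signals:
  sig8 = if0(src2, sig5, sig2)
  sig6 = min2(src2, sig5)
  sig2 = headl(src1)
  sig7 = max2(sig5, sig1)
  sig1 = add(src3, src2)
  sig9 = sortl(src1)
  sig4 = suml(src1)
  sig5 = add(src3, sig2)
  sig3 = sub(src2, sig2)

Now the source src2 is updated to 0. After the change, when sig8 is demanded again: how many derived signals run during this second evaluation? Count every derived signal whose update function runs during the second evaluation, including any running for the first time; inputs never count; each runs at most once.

Derived signals that run: sig5, sig8 — 2 in total.
Key observation: a condition flipped, so demand reaches new nodes — sig5 runs for the first time.

First evaluation (everything demanded from the output):
  sig2 = headl([-4, -9, 5, 1, 9]) = -4
  sig8 = if0(src2=-8 -> else branch sig2) = -4

Propagation after the edit:
  sig5: demanded for the first time — runs, produces 5.
  sig8: runs — src2 -8->0; result 5.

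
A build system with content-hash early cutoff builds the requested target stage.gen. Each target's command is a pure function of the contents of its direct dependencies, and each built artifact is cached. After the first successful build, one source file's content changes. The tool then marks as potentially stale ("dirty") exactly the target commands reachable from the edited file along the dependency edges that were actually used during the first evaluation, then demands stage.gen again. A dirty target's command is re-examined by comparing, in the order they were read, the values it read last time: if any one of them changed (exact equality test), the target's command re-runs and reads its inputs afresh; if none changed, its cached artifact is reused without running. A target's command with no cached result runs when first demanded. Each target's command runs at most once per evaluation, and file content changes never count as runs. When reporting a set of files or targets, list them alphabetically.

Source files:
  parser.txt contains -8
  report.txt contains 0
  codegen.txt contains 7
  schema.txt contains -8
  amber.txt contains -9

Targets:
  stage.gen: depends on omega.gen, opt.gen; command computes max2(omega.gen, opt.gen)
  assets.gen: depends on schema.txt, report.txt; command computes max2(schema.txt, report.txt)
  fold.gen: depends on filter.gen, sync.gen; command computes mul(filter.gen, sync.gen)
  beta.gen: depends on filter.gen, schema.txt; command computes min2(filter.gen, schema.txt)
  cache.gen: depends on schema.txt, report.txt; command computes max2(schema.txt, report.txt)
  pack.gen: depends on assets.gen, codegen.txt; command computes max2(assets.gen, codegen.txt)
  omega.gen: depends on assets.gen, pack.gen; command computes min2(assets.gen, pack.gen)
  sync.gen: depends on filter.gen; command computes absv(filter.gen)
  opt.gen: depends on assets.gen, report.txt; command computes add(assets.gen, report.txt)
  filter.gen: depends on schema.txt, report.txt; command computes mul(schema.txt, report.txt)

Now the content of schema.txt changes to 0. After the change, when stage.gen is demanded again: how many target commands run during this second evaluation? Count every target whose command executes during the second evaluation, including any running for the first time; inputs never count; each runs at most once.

Target commands that run: assets.gen — 1 in total.
Key observation: the change is absorbed at assets.gen — it re-runs but produces the same value, and the output's value is unchanged.

First evaluation (everything demanded from the output):
  assets.gen = max2(-8, 0) = 0
  opt.gen = add(0, 0) = 0
  pack.gen = max2(0, 7) = 7
  omega.gen = min2(0, 7) = 0
  stage.gen = max2(0, 0) = 0

Propagation after the edit:
  assets.gen: runs — schema.txt -8->0; result 0 (same value as before).
  opt.gen: checked — values it read are unchanged (assets.gen unchanged, report.txt unchanged); reused cached 0 without running.
  pack.gen: checked — values it read are unchanged (assets.gen unchanged, codegen.txt unchanged); reused cached 7 without running.
  omega.gen: checked — values it read are unchanged (assets.gen unchanged, pack.gen unchanged); reused cached 0 without running.
  stage.gen: checked — values it read are unchanged (omega.gen unchanged, opt.gen unchanged); reused cached 0 without running.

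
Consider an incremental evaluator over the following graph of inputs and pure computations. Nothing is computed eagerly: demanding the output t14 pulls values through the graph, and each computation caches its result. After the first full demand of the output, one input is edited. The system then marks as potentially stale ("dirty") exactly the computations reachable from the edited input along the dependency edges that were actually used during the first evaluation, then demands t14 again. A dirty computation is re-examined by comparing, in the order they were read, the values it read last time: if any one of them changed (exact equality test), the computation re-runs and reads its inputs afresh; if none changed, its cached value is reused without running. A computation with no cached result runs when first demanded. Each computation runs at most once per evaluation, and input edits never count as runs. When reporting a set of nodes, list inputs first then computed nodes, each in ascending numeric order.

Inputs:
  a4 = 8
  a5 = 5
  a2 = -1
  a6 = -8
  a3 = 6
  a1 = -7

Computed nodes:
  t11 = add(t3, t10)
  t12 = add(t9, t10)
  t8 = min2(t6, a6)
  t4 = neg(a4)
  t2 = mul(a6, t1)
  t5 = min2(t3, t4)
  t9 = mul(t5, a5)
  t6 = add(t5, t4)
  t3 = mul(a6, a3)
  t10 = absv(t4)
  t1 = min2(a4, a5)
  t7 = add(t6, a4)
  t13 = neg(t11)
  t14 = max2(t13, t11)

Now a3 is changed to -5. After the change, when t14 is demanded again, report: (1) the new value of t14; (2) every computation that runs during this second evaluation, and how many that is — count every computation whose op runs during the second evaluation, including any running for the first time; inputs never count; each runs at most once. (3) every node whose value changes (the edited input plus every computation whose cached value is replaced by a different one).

Initial pass — values computed on the first demand:
  t3 = mul(-8, 6) = -48
  t4 = neg(8) = -8
  t10 = absv(-8) = 8
  t11 = add(-48, 8) = -40
  t13 = neg(-40) = 40
  t14 = max2(40, -40) = 40

Second demand — change propagation:
  t3: re-runs because a3 6->-5; new result 40.
  t11: re-runs because t3 -48->40; new result 48.
  t13: re-runs because t11 -40->48; new result -48.
  t14: re-runs because t13 40->-48; t11 -40->48; new result 48.

t14 now evaluates to 48.
Run set: t3, t11, t13, t14 (4 run).
Changed values: a3, t3, t11, t13, t14.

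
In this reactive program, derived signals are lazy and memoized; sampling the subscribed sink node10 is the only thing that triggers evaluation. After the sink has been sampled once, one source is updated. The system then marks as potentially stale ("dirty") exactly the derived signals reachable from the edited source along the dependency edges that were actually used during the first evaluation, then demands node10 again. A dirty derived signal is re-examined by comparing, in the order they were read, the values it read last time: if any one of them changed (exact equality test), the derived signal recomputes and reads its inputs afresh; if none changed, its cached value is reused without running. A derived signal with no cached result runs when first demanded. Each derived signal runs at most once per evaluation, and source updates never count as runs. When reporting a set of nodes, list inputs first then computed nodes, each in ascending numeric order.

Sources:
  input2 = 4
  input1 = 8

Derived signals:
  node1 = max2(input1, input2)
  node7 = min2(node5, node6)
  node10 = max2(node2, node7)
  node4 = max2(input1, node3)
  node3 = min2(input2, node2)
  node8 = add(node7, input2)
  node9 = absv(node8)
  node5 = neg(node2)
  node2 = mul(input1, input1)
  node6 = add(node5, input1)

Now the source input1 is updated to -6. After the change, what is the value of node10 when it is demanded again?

Demanding node10 again yields 36.

First demand of the output computes:
  node2 = mul(8, 8) = 64
  node5 = neg(64) = -64
  node6 = add(-64, 8) = -56
  node7 = min2(-64, -56) = -64
  node10 = max2(64, -64) = 64

After the edit, cleaning proceeds:
  node2: a read changed (input1 8->-6; input1 8->-6) — executes, giving 36.
  node5: a read changed (node2 64->36) — executes, giving -36.
  node6: a read changed (node5 -64->-36; input1 8->-6) — executes, giving -42.
  node7: a read changed (node5 -64->-36; node6 -56->-42) — executes, giving -42.
  node10: a read changed (node2 64->36; node7 -64->-42) — executes, giving 36.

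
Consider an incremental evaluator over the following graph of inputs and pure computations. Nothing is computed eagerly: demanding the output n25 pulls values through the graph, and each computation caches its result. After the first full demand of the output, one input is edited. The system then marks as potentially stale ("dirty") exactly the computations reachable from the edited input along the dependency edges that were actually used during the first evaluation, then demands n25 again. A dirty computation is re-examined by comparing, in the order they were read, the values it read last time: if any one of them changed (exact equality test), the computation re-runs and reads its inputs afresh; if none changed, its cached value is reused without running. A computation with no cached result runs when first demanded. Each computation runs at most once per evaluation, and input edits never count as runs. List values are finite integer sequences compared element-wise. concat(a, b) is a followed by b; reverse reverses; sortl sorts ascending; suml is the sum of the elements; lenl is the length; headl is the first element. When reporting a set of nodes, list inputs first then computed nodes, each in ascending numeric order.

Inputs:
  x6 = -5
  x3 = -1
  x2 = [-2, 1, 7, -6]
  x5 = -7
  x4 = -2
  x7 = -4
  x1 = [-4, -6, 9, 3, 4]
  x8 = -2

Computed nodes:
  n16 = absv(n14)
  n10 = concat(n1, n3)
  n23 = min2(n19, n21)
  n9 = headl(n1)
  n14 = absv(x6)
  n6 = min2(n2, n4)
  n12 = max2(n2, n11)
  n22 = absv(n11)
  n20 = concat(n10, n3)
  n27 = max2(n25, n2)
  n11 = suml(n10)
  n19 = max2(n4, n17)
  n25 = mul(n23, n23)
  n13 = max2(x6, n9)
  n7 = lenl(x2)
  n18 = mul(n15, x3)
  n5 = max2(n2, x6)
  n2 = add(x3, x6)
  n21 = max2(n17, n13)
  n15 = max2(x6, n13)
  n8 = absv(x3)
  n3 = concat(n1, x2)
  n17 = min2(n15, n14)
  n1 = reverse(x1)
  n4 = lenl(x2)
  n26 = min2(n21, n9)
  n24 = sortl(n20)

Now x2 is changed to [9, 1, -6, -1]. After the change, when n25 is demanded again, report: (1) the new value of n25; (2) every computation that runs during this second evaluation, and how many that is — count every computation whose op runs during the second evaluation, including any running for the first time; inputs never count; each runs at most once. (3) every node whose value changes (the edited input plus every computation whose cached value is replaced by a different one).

n25 now evaluates to 16.
Run set: n4 (1 run).
Changed values: x2.
The important point: n4 recomputes to an identical value, and the output ends up unchanged.

Initial pass — values computed on the first demand:
  n1 = reverse([-4, -6, 9, 3, 4]) = [4, 3, 9, -6, -4]
  n4 = lenl([-2, 1, 7, -6]) = 4
  n9 = headl([4, 3, 9, -6, -4]) = 4
  n13 = max2(-5, 4) = 4
  n14 = absv(-5) = 5
  n15 = max2(-5, 4) = 4
  n17 = min2(4, 5) = 4
  n19 = max2(4, 4) = 4
  n21 = max2(4, 4) = 4
  n23 = min2(4, 4) = 4
  n25 = mul(4, 4) = 16

Second demand — change propagation:
  n4: re-runs because x2 [-2, 1, 7, -6]->[9, 1, -6, -1]; new result 4 (unchanged).
  n19: re-examined; everything it read last time is the same (n4 unchanged, n17 unchanged) — cache 4 kept, no run.
  n23: re-examined; everything it read last time is the same (n19 unchanged, n21 unchanged) — cache 4 kept, no run.
  n25: re-examined; everything it read last time is the same (n23 unchanged, n23 unchanged) — cache 16 kept, no run.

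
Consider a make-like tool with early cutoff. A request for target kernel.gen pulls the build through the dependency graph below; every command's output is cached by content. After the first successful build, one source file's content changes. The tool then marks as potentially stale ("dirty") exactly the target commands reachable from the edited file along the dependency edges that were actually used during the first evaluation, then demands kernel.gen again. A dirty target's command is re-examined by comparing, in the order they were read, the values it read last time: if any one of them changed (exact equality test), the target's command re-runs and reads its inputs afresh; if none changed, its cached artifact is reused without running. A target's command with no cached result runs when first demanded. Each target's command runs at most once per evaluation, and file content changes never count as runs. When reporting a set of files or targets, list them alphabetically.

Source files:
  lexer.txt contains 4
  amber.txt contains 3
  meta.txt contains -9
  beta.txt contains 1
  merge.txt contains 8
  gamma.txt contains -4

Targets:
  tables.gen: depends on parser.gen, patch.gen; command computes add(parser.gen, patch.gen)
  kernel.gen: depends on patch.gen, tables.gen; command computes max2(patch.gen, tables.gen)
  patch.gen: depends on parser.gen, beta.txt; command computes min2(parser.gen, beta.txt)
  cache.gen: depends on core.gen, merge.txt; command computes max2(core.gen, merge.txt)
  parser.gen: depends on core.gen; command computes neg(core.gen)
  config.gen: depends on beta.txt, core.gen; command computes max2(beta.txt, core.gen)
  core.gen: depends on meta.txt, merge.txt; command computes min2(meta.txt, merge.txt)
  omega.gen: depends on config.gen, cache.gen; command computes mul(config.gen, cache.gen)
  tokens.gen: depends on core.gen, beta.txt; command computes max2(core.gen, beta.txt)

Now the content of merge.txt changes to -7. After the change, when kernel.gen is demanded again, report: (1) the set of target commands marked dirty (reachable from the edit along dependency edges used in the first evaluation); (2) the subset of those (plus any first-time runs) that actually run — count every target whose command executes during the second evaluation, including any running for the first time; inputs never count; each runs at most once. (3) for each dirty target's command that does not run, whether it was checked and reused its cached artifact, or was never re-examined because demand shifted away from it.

The edit dirties: core.gen, kernel.gen, parser.gen, patch.gen, tables.gen.
1 target commands run: core.gen.
Cache hits after checking: kernel.gen, parser.gen, patch.gen, tables.gen.
Note the absorption at core.gen: it re-runs yet its value is the same, leaving the output's value untouched.

First demand of the output computes:
  core.gen = min2(-9, 8) = -9
  parser.gen = neg(-9) = 9
  patch.gen = min2(9, 1) = 1
  tables.gen = add(9, 1) = 10
  kernel.gen = max2(1, 10) = 10

After the edit, cleaning proceeds:
  core.gen: a read changed (merge.txt 8->-7) — executes, giving -9 — identical to its old value.
  parser.gen: dirty, but its reads are unchanged (core.gen unchanged); cached 9 stands.
  patch.gen: dirty, but its reads are unchanged (parser.gen unchanged, beta.txt unchanged); cached 1 stands.
  tables.gen: dirty, but its reads are unchanged (parser.gen unchanged, patch.gen unchanged); cached 10 stands.
  kernel.gen: dirty, but its reads are unchanged (patch.gen unchanged, tables.gen unchanged); cached 10 stands.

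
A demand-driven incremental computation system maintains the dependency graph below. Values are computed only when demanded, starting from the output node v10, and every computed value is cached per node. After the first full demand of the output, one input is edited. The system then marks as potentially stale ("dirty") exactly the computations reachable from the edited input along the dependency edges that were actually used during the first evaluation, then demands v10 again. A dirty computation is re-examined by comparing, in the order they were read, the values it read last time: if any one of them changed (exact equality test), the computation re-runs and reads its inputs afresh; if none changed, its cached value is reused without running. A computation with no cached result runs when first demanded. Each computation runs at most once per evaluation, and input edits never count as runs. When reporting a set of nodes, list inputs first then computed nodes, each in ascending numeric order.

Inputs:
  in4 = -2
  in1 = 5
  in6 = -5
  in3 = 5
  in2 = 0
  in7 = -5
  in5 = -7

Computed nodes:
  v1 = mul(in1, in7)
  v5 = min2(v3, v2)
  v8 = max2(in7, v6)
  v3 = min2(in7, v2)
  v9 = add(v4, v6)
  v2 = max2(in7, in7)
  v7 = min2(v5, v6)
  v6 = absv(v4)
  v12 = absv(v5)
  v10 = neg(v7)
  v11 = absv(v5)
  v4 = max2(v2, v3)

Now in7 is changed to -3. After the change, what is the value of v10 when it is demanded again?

New value of v10: 3.

First evaluation (everything demanded from the output):
  v2 = max2(-5, -5) = -5
  v3 = min2(-5, -5) = -5
  v4 = max2(-5, -5) = -5
  v5 = min2(-5, -5) = -5
  v6 = absv(-5) = 5
  v7 = min2(-5, 5) = -5
  v10 = neg(-5) = 5

Propagation after the edit:
  v2: runs — in7 -5->-3; in7 -5->-3; result -3.
  v3: runs — in7 -5->-3; v2 -5->-3; result -3.
  v4: runs — v2 -5->-3; v3 -5->-3; result -3.
  v5: runs — v3 -5->-3; v2 -5->-3; result -3.
  v6: runs — v4 -5->-3; result 3.
  v7: runs — v5 -5->-3; v6 5->3; result -3.
  v10: runs — v7 -5->-3; result 3.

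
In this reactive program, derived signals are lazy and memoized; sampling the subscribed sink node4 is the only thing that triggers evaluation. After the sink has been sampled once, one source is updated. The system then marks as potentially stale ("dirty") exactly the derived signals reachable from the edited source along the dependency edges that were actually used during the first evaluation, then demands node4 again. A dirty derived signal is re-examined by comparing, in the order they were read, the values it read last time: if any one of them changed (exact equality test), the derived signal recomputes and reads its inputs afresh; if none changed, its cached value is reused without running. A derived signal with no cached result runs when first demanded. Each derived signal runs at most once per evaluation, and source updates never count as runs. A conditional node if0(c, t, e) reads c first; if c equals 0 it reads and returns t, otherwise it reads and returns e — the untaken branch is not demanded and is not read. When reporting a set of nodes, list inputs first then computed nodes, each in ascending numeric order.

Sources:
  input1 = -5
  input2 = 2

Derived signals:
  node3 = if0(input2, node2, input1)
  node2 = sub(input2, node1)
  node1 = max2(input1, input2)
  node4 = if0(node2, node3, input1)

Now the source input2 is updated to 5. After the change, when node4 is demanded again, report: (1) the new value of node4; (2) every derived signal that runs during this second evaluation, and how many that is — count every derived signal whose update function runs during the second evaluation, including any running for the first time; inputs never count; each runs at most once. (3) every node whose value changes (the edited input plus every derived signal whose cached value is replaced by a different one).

Demanding node4 again yields -5.
3 derived signals run: node1, node2, node3.
The nodes whose values change: input2, node1.
Note where the cutoff bites: node4 is checked, finds nothing changed, and keeps its cache.

First demand of the output computes:
  node1 = max2(-5, 2) = 2
  node2 = sub(2, 2) = 0
  node3 = if0(input2=2 -> else branch input1) = -5
  node4 = if0(node2=0 -> then branch node3) = -5

After the edit, cleaning proceeds:
  node1: a read changed (input2 2->5) — executes, giving 5.
  node2: a read changed (input2 2->5; node1 2->5) — executes, giving 0 — identical to its old value.
  node3: a read changed (input2 2->5) — executes, giving -5 — identical to its old value.
  node4: dirty, but its reads are unchanged (node2 unchanged, node3 unchanged); cached -5 stands.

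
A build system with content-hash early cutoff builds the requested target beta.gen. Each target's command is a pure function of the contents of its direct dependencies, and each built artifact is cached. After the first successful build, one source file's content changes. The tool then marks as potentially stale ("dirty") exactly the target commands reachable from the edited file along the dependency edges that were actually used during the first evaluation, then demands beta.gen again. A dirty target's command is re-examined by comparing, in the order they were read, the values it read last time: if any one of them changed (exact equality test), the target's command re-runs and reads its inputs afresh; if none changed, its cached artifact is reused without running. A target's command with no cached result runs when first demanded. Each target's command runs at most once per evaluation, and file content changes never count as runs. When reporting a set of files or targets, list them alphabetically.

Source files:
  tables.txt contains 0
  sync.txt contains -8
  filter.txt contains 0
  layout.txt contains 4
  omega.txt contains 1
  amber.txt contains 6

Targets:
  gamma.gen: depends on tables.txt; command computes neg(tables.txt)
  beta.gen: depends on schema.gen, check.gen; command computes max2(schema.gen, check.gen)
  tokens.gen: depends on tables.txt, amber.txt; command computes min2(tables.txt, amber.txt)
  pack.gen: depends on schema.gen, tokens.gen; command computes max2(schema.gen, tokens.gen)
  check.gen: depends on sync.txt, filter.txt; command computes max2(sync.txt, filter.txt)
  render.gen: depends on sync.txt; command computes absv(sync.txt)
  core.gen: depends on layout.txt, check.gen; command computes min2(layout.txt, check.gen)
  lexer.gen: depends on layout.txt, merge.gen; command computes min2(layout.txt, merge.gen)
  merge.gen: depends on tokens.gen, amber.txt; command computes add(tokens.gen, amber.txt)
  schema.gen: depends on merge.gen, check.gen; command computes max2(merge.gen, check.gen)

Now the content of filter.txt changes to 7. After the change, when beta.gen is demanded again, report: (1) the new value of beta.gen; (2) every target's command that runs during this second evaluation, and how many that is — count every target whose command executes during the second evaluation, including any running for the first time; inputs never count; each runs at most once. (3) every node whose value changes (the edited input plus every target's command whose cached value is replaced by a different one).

First evaluation (everything demanded from the output):
  check.gen = max2(-8, 0) = 0
  tokens.gen = min2(0, 6) = 0
  merge.gen = add(0, 6) = 6
  schema.gen = max2(6, 0) = 6
  beta.gen = max2(6, 0) = 6

Propagation after the edit:
  check.gen: runs — filter.txt 0->7; result 7.
  schema.gen: runs — check.gen 0->7; result 7.
  beta.gen: runs — schema.gen 6->7; check.gen 0->7; result 7.

New value of beta.gen: 7.
Target commands that run: beta.gen, check.gen, schema.gen — 3 in total.
Values that change: beta.gen, check.gen, filter.txt, schema.gen.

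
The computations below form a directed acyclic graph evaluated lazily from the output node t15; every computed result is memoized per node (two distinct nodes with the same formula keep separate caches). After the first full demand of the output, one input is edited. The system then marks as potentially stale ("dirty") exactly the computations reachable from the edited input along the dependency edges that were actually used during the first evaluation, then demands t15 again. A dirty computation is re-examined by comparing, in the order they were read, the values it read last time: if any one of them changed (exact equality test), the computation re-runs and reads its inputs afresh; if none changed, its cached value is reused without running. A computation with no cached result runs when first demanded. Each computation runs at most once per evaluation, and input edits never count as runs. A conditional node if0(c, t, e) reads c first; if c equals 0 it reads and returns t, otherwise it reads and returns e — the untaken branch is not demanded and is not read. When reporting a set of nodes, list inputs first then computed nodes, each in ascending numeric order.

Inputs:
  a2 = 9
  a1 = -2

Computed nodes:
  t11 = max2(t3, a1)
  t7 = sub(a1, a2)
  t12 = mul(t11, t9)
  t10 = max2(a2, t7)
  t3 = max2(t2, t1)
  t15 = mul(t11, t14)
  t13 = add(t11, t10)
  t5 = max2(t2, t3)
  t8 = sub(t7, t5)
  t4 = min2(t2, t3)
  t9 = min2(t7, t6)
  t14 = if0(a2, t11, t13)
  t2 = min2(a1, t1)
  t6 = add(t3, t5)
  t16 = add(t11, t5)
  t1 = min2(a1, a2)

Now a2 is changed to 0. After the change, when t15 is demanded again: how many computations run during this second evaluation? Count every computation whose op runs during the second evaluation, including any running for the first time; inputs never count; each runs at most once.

First demand of the output computes:
  t1 = min2(-2, 9) = -2
  t2 = min2(-2, -2) = -2
  t3 = max2(-2, -2) = -2
  t7 = sub(-2, 9) = -11
  t10 = max2(9, -11) = 9
  t11 = max2(-2, -2) = -2
  t13 = add(-2, 9) = 7
  t14 = if0(a2=9 -> else branch t13) = 7
  t15 = mul(-2, 7) = -14

After the edit, cleaning proceeds:
  t1: a read changed (a2 9->0) — executes, giving -2 — identical to its old value.
  t2: dirty, but its reads are unchanged (a1 unchanged, t1 unchanged); cached -2 stands.
  t3: dirty, but its reads are unchanged (t2 unchanged, t1 unchanged); cached -2 stands.
  t7: stays stale; no demand reaches it after the flip.
  t10: stays stale; no demand reaches it after the flip.
  t11: dirty, but its reads are unchanged (t3 unchanged, a1 unchanged); cached -2 stands.
  t13: stays stale; no demand reaches it after the flip.
  t14: a read changed (a2 9->0) — executes, giving -2.
  t15: a read changed (t14 7->-2) — executes, giving 4.

Note the branch switch — demand abandons t7, t10, t13, which are never re-examined.

3 computations run: t1, t14, t15.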